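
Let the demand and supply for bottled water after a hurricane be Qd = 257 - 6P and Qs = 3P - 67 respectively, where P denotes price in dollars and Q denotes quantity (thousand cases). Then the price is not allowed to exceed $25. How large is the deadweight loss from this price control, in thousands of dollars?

Setting quantity demanded equal to quantity supplied, 257 - 6P = 3P - 67, gives P* = 36 and Q* = 41.
Since 25 < 36, the ceiling is binding.
At P = 25: Qd = 257 - 6·25 = 107 and Qs = 3·25 - 67 = 8.
Quantity traded falls to 8. At Q = 8 the demand price is (257 - 8)/6 = 41.5 and the supply price is (67 + 8)/3 = 25.
Deadweight loss = ½ · (41.5 - 25) · (41 - 8) = ½ · 16.5 · 33 = 272.25.

272.25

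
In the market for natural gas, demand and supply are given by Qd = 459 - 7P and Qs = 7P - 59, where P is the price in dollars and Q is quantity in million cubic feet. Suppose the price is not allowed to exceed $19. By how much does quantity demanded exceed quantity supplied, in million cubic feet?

In a free market, 459 - 7P = 7P - 59 gives the equilibrium P* = 37, Q* = 200.
The ceiling of 19 is below the equilibrium price 37, so it binds.
At P = 19: Qd = 459 - 7·19 = 326 and Qs = 7·19 - 59 = 74.
Shortage = Qd - Qs = 326 - 74 = 252.

252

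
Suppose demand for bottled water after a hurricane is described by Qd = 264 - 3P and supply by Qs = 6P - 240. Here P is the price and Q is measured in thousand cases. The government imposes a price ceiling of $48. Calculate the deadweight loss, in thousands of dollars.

576

Equilibrium: 264 - 3P = 6P - 240, so 504 = 9P and P* = 56, Q* = 96.
The ceiling of 48 is below the equilibrium price 56, so it binds.
At P = 48: Qd = 264 - 3·48 = 120 and Qs = 6·48 - 240 = 48.
Quantity traded falls to 48. At Q = 48 the demand price is (264 - 48)/3 = 72 and the supply price is (240 + 48)/6 = 48.
Deadweight loss = ½ · (72 - 48) · (96 - 48) = ½ · 24 · 48 = 576.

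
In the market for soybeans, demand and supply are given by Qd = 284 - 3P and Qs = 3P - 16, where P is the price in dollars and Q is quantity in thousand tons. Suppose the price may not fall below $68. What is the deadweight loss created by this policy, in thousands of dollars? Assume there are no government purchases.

972

Setting quantity demanded equal to quantity supplied, 284 - 3P = 3P - 16, gives P* = 50 and Q* = 134.
Because the floor (68) lies above the market-clearing price, it is binding.
At P = 68: Qd = 284 - 3·68 = 80 and Qs = 3·68 - 16 = 188.
Quantity traded falls to 80. At Q = 80 the demand price is (284 - 80)/3 = 68 and the supply price is (16 + 80)/3 = 32.
Deadweight loss = ½ · (68 - 32) · (134 - 80) = ½ · 36 · 54 = 972.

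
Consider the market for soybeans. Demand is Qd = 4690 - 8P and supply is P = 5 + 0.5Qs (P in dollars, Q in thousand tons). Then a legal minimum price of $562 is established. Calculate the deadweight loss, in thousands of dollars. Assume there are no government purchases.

169280

Rearranging supply gives Qs = 2P - 10. Setting quantity demanded equal to quantity supplied, 4690 - 8P = 2P - 10, gives P* = 470 and Q* = 930.
Since 562 > 470, the floor is binding.
At P = 562: Qd = 4690 - 8·562 = 194 and Qs = 2·562 - 10 = 1114.
Quantity traded falls to 194. At Q = 194 the demand price is (4690 - 194)/8 = 562 and the supply price is (10 + 194)/2 = 102.
Deadweight loss = ½ · (562 - 102) · (930 - 194) = ½ · 460 · 736 = 169280.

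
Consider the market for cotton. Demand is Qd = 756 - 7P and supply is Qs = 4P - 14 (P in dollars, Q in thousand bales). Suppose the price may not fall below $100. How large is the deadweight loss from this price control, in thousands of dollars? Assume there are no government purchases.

8662.5

Without the control the market clears where 756 - 7P = 4P - 14, i.e. P* = 70 and Q* = 266.
Since 100 > 70, the floor is binding.
At P = 100: Qd = 756 - 7·100 = 56 and Qs = 4·100 - 14 = 386.
Quantity traded falls to 56. At Q = 56 the demand price is (756 - 56)/7 = 100 and the supply price is (14 + 56)/4 = 17.5.
Deadweight loss = ½ · (100 - 17.5) · (266 - 56) = ½ · 82.5 · 210 = 8662.5.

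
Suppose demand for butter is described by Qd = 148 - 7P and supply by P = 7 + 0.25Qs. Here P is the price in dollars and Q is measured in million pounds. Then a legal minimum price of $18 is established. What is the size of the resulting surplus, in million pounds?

Rearranging supply gives Qs = 4P - 28. Setting quantity demanded equal to quantity supplied, 148 - 7P = 4P - 28, gives P* = 16 and Q* = 36.
Since 18 > 16, the floor is binding.
At P = 18: Qd = 148 - 7·18 = 22 and Qs = 4·18 - 28 = 44.
Surplus = Qs - Qd = 44 - 22 = 22.

22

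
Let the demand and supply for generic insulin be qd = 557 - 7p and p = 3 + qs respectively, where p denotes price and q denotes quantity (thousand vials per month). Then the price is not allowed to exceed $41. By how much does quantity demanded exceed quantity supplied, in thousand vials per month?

232

Rearranging supply gives qs = p - 3. In a free market, 557 - 7p = p - 3 gives the equilibrium p* = 70, q* = 67.
Because the ceiling (41) lies below the market-clearing price, it is binding.
At p = 41: qd = 557 - 7·41 = 270 and qs = 41 - 3 = 38.
Shortage = qd - qs = 270 - 38 = 232.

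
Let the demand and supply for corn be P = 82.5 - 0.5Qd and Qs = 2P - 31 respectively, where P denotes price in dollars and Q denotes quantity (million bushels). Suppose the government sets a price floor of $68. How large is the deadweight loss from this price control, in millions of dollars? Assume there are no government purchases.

Rearranging demand gives Qd = 165 - 2P. In a free market, 165 - 2P = 2P - 31 gives the equilibrium P* = 49, Q* = 67.
The floor of 68 is above the equilibrium price 49, so it binds.
At P = 68: Qd = 165 - 2·68 = 29 and Qs = 2·68 - 31 = 105.
Quantity traded falls to 29. At Q = 29 the demand price is (165 - 29)/2 = 68 and the supply price is (31 + 29)/2 = 30.
Deadweight loss = ½ · (68 - 30) · (67 - 29) = ½ · 38 · 38 = 722.

722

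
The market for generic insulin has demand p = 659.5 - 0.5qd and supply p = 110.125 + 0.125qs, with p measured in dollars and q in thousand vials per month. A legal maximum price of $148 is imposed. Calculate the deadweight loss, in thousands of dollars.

103680

Rearranging demand gives qd = 1319 - 2p; rearranging supply gives qs = 8p - 881. Setting quantity demanded equal to quantity supplied, 1319 - 2p = 8p - 881, gives p* = 220 and q* = 879.
Since 148 < 220, the ceiling is binding.
At p = 148: qd = 1319 - 2·148 = 1023 and qs = 8·148 - 881 = 303.
Quantity traded falls to 303. At q = 303 the demand price is (1319 - 303)/2 = 508 and the supply price is (881 + 303)/8 = 148.
Deadweight loss = ½ · (508 - 148) · (879 - 303) = ½ · 360 · 576 = 103680.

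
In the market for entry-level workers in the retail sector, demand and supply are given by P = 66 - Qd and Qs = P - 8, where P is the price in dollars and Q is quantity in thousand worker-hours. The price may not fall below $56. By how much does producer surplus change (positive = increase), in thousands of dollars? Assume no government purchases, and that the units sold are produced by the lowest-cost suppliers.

Rearranging demand gives Qd = 66 - P. Setting quantity demanded equal to quantity supplied, 66 - P = P - 8, gives P* = 37 and Q* = 29.
Because the floor (56) lies above the market-clearing price, it is binding.
At P = 56: Qd = 66 - 56 = 10 and Qs = 56 - 8 = 48.
Producer surplus without the control is ½ · (37 - 8) · 29 = 420.5.
With the floor, 10 units are sold at 56. The supply price at Q = 10 is 18, so PS = ½ · [(56 - 8) + (56 - 18)] · 10 = 430.
Change in producer surplus = 430 - 420.5 = 9.5.

9.5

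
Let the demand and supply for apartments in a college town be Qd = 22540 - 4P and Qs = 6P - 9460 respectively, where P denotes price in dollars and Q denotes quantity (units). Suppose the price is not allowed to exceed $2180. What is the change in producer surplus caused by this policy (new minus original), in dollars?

In a free market, 22540 - 4P = 6P - 9460 gives the equilibrium P* = 3200, Q* = 9740.
Because the ceiling (2180) lies below the market-clearing price, it is binding.
At P = 2180: Qd = 22540 - 4·2180 = 13820 and Qs = 6·2180 - 9460 = 3620.
Producer surplus without the control is ½ · (3200 - 4730/3) · 9740 = 23716900/3.
With the ceiling, producers sell 3620 units at 2180, so PS = ½ · (2180 - 4730/3) · 3620 = 3276100/3.
Change in producer surplus = 3276100/3 - 23716900/3 = -6813600.

-6813600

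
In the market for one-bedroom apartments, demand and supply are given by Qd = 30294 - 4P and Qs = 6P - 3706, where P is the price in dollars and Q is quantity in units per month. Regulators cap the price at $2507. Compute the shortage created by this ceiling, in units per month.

8930

Without the control the market clears where 30294 - 4P = 6P - 3706, i.e. P* = 3400 and Q* = 16694.
Since 2507 < 3400, the ceiling is binding.
At P = 2507: Qd = 30294 - 4·2507 = 20266 and Qs = 6·2507 - 3706 = 11336.
Shortage = Qd - Qs = 20266 - 11336 = 8930.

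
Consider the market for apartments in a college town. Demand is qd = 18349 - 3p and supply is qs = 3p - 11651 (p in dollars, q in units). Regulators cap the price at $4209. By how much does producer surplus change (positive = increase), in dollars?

Equilibrium: 18349 - 3p = 3p - 11651, so 30000 = 6p and p* = 5000, q* = 3349.
Since 4209 < 5000, the ceiling is binding.
At p = 4209: qd = 18349 - 3·4209 = 5722 and qs = 3·4209 - 11651 = 976.
Producer surplus without the control is ½ · (5000 - 11651/3) · 3349 = 11215801/6.
With the ceiling, producers sell 976 units at 4209, so PS = ½ · (4209 - 11651/3) · 976 = 476288/3.
Change in producer surplus = 476288/3 - 11215801/6 = -1710537.5.

-1710537.5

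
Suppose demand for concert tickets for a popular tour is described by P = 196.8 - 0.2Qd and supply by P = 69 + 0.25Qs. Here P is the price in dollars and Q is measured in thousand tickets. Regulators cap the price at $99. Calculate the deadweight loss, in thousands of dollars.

Rearranging demand gives Qd = 984 - 5P; rearranging supply gives Qs = 4P - 276. Setting quantity demanded equal to quantity supplied, 984 - 5P = 4P - 276, gives P* = 140 and Q* = 284.
Because the ceiling (99) lies below the market-clearing price, it is binding.
At P = 99: Qd = 984 - 5·99 = 489 and Qs = 4·99 - 276 = 120.
Quantity traded falls to 120. At Q = 120 the demand price is (984 - 120)/5 = 172.8 and the supply price is (276 + 120)/4 = 99.
Deadweight loss = ½ · (172.8 - 99) · (284 - 120) = ½ · 73.8 · 164 = 6051.6.

6051.6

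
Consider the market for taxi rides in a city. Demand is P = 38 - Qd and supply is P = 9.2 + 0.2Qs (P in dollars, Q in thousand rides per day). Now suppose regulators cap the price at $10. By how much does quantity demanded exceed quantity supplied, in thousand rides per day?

24

Rearranging demand gives Qd = 38 - P; rearranging supply gives Qs = 5P - 46. Setting quantity demanded equal to quantity supplied, 38 - P = 5P - 46, gives P* = 14 and Q* = 24.
Since 10 < 14, the ceiling is binding.
At P = 10: Qd = 38 - 10 = 28 and Qs = 5·10 - 46 = 4.
Shortage = Qd - Qs = 28 - 4 = 24.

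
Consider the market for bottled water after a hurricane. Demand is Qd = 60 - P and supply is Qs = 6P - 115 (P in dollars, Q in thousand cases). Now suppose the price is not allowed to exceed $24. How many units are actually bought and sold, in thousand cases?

In a free market, 60 - P = 6P - 115 gives the equilibrium P* = 25, Q* = 35.
The ceiling of 24 is below the equilibrium price 25, so it binds.
At P = 24: Qd = 60 - 24 = 36 and Qs = 6·24 - 115 = 29.
The quantity actually transacted is the short side, supply: 29.

29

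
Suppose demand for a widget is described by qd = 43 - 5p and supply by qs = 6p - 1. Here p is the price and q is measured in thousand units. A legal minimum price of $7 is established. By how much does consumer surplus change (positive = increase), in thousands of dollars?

Without the control the market clears where 43 - 5p = 6p - 1, i.e. p* = 4 and q* = 23.
Since 7 > 4, the floor is binding.
At p = 7: qd = 43 - 5·7 = 8 and qs = 6·7 - 1 = 41.
Consumer surplus without the control is ½ · (8.6 - 4) · 23 = 52.9.
With the floor, consumers buy 8 units at 7, so CS = ½ · (8.6 - 7) · 8 = 6.4.
Change in consumer surplus = 6.4 - 52.9 = -46.5.

-46.5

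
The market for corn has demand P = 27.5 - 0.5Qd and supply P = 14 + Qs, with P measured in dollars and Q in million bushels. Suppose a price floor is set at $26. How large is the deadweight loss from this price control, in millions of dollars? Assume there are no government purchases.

Rearranging demand gives Qd = 55 - 2P; rearranging supply gives Qs = P - 14. Setting quantity demanded equal to quantity supplied, 55 - 2P = P - 14, gives P* = 23 and Q* = 9.
Because the floor (26) lies above the market-clearing price, it is binding.
At P = 26: Qd = 55 - 2·26 = 3 and Qs = 26 - 14 = 12.
Quantity traded falls to 3. At Q = 3 the demand price is (55 - 3)/2 = 26 and the supply price is 14 + 3 = 17.
Deadweight loss = ½ · (26 - 17) · (9 - 3) = ½ · 9 · 6 = 27.

27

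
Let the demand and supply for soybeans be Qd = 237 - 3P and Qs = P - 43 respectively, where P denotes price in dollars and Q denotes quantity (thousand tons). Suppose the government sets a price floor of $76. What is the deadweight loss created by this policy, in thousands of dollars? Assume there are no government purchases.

216

In a free market, 237 - 3P = P - 43 gives the equilibrium P* = 70, Q* = 27.
Since 76 > 70, the floor is binding.
At P = 76: Qd = 237 - 3·76 = 9 and Qs = 76 - 43 = 33.
Quantity traded falls to 9. At Q = 9 the demand price is (237 - 9)/3 = 76 and the supply price is 43 + 9 = 52.
Deadweight loss = ½ · (76 - 52) · (27 - 9) = ½ · 24 · 18 = 216.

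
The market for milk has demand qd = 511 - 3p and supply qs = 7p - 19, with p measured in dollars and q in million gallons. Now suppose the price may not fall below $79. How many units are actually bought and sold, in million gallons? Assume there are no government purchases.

274

Without the control the market clears where 511 - 3p = 7p - 19, i.e. p* = 53 and q* = 352.
Since 79 > 53, the floor is binding.
At p = 79: qd = 511 - 3·79 = 274 and qs = 7·79 - 19 = 534.
The quantity actually transacted is the short side, demand: 274.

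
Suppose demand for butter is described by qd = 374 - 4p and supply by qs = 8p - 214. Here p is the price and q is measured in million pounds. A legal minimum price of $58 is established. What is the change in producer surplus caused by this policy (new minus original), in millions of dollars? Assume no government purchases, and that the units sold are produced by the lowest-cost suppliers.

1197

Without the control the market clears where 374 - 4p = 8p - 214, i.e. p* = 49 and q* = 178.
Since 58 > 49, the floor is binding.
At p = 58: qd = 374 - 4·58 = 142 and qs = 8·58 - 214 = 250.
Producer surplus without the control is ½ · (49 - 26.75) · 178 = 1980.25.
With the floor, 142 units are sold at 58. The supply price at q = 142 is 44.5, so PS = ½ · [(58 - 26.75) + (58 - 44.5)] · 142 = 3177.25.
Change in producer surplus = 3177.25 - 1980.25 = 1197.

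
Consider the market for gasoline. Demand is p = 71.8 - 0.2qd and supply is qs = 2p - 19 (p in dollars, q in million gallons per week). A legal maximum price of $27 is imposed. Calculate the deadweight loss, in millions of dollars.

1020.6

Rearranging demand gives qd = 359 - 5p. In a free market, 359 - 5p = 2p - 19 gives the equilibrium p* = 54, q* = 89.
The ceiling of 27 is below the equilibrium price 54, so it binds.
At p = 27: qd = 359 - 5·27 = 224 and qs = 2·27 - 19 = 35.
Quantity traded falls to 35. At q = 35 the demand price is (359 - 35)/5 = 64.8 and the supply price is (19 + 35)/2 = 27.
Deadweight loss = ½ · (64.8 - 27) · (89 - 35) = ½ · 37.8 · 54 = 1020.6.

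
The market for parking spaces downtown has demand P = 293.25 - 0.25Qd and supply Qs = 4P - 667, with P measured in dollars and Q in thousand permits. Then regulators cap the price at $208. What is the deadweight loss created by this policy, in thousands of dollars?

Rearranging demand gives Qd = 1173 - 4P. In a free market, 1173 - 4P = 4P - 667 gives the equilibrium P* = 230, Q* = 253.
Since 208 < 230, the ceiling is binding.
At P = 208: Qd = 1173 - 4·208 = 341 and Qs = 4·208 - 667 = 165.
Quantity traded falls to 165. At Q = 165 the demand price is (1173 - 165)/4 = 252 and the supply price is (667 + 165)/4 = 208.
Deadweight loss = ½ · (252 - 208) · (253 - 165) = ½ · 44 · 88 = 1936.

1936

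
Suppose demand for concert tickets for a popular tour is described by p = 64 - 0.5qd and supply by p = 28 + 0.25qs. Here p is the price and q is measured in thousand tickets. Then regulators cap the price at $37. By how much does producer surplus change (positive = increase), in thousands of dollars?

-126

Rearranging demand gives qd = 128 - 2p; rearranging supply gives qs = 4p - 112. Equilibrium: 128 - 2p = 4p - 112, so 240 = 6p and p* = 40, q* = 48.
The ceiling of 37 is below the equilibrium price 40, so it binds.
At p = 37: qd = 128 - 2·37 = 54 and qs = 4·37 - 112 = 36.
Producer surplus without the control is ½ · (40 - 28) · 48 = 288.
With the ceiling, producers sell 36 units at 37, so PS = ½ · (37 - 28) · 36 = 162.
Change in producer surplus = 162 - 288 = -126.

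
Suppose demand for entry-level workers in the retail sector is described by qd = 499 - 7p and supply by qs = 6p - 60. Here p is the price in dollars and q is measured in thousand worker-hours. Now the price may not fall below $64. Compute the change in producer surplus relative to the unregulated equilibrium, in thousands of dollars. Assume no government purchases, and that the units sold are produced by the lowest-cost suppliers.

Setting quantity demanded equal to quantity supplied, 499 - 7p = 6p - 60, gives p* = 43 and q* = 198.
The floor of 64 is above the equilibrium price 43, so it binds.
At p = 64: qd = 499 - 7·64 = 51 and qs = 6·64 - 60 = 324.
Producer surplus without the control is ½ · (43 - 10) · 198 = 3267.
With the floor, 51 units are sold at 64. The supply price at q = 51 is 18.5, so PS = ½ · [(64 - 10) + (64 - 18.5)] · 51 = 2537.25.
Change in producer surplus = 2537.25 - 3267 = -729.75.

-729.75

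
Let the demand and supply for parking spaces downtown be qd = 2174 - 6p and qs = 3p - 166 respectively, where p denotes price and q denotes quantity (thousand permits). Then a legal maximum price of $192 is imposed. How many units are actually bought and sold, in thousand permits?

410

Equilibrium: 2174 - 6p = 3p - 166, so 2340 = 9p and p* = 260, q* = 614.
Because the ceiling (192) lies below the market-clearing price, it is binding.
At p = 192: qd = 2174 - 6·192 = 1022 and qs = 3·192 - 166 = 410.
The quantity actually transacted is the short side, supply: 410.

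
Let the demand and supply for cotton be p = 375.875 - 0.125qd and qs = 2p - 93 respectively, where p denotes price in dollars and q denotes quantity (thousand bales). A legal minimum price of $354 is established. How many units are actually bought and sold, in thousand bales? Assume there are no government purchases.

175

Rearranging demand gives qd = 3007 - 8p. Without the control the market clears where 3007 - 8p = 2p - 93, i.e. p* = 310 and q* = 527.
Because the floor (354) lies above the market-clearing price, it is binding.
At p = 354: qd = 3007 - 8·354 = 175 and qs = 2·354 - 93 = 615.
The quantity actually transacted is the short side, demand: 175.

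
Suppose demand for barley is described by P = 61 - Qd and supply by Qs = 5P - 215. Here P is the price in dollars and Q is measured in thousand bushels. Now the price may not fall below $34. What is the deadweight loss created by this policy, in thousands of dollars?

Rearranging demand gives Qd = 61 - P. In a free market, 61 - P = 5P - 215 gives the equilibrium P* = 46, Q* = 15.
Since 34 is below P* = 46, the floor does not bind and the free-market outcome prevails.
Since the control does not bind, no trades are prevented and deadweight loss is zero.

0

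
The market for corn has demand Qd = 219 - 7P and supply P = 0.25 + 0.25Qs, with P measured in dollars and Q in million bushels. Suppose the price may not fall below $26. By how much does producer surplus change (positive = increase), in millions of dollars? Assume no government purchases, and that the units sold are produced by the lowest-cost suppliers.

Rearranging supply gives Qs = 4P - 1. Setting quantity demanded equal to quantity supplied, 219 - 7P = 4P - 1, gives P* = 20 and Q* = 79.
The floor of 26 is above the equilibrium price 20, so it binds.
At P = 26: Qd = 219 - 7·26 = 37 and Qs = 4·26 - 1 = 103.
Producer surplus without the control is ½ · (20 - 0.25) · 79 = 780.125.
With the floor, 37 units are sold at 26. The supply price at Q = 37 is 9.5, so PS = ½ · [(26 - 0.25) + (26 - 9.5)] · 37 = 781.625.
Change in producer surplus = 781.625 - 780.125 = 1.5.

1.5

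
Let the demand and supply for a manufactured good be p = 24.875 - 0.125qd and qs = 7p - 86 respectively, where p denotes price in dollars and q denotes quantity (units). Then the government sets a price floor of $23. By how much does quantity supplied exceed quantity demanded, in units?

60

Rearranging demand gives qd = 199 - 8p. Equilibrium: 199 - 8p = 7p - 86, so 285 = 15p and p* = 19, q* = 47.
Because the floor (23) lies above the market-clearing price, it is binding.
At p = 23: qd = 199 - 8·23 = 15 and qs = 7·23 - 86 = 75.
Surplus = qs - qd = 75 - 15 = 60.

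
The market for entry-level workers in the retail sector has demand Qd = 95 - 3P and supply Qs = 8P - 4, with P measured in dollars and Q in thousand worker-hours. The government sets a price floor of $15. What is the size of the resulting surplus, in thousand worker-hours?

66

Equilibrium: 95 - 3P = 8P - 4, so 99 = 11P and P* = 9, Q* = 68.
Since 15 > 9, the floor is binding.
At P = 15: Qd = 95 - 3·15 = 50 and Qs = 8·15 - 4 = 116.
Surplus = Qs - Qd = 116 - 50 = 66.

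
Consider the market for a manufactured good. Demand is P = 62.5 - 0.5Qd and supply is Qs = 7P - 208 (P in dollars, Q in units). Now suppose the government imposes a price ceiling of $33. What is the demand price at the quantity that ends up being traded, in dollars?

51

Rearranging demand gives Qd = 125 - 2P. Equilibrium: 125 - 2P = 7P - 208, so 333 = 9P and P* = 37, Q* = 51.
The ceiling of 33 is below the equilibrium price 37, so it binds.
At P = 33: Qd = 125 - 2·33 = 59 and Qs = 7·33 - 208 = 23.
Only 23 units reach the market. On the demand curve, the marginal buyer's willingness to pay at Q = 23 is (125 - 23)/2 = 51.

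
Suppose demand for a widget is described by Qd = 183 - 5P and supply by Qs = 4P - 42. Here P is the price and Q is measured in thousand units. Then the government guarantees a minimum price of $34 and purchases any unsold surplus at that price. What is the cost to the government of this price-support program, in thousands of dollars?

Setting quantity demanded equal to quantity supplied, 183 - 5P = 4P - 42, gives P* = 25 and Q* = 58.
The floor of 34 is above the equilibrium price 25, so it binds.
At P = 34: Qd = 183 - 5·34 = 13 and Qs = 4·34 - 42 = 94.
Surplus = Qs - Qd = 81.
Government expenditure = surplus × support price = 81 × 34 = 2754.

2754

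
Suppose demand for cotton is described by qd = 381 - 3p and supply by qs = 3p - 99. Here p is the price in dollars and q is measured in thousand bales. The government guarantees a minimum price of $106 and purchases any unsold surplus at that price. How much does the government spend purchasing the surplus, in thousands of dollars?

In a free market, 381 - 3p = 3p - 99 gives the equilibrium p* = 80, q* = 141.
Because the floor (106) lies above the market-clearing price, it is binding.
At p = 106: qd = 381 - 3·106 = 63 and qs = 3·106 - 99 = 219.
Surplus = qs - qd = 156.
Government expenditure = surplus × support price = 156 × 106 = 16536.

16536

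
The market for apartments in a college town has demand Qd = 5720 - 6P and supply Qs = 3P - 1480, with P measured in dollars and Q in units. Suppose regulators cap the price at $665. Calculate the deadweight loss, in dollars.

41006.25

Setting quantity demanded equal to quantity supplied, 5720 - 6P = 3P - 1480, gives P* = 800 and Q* = 920.
The ceiling of 665 is below the equilibrium price 800, so it binds.
At P = 665: Qd = 5720 - 6·665 = 1730 and Qs = 3·665 - 1480 = 515.
Quantity traded falls to 515. At Q = 515 the demand price is (5720 - 515)/6 = 867.5 and the supply price is (1480 + 515)/3 = 665.
Deadweight loss = ½ · (867.5 - 665) · (920 - 515) = ½ · 202.5 · 405 = 41006.25.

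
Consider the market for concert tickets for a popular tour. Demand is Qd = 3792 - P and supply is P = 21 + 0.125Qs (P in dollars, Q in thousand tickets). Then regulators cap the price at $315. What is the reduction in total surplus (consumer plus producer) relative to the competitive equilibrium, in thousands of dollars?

Rearranging supply gives Qs = 8P - 168. Setting quantity demanded equal to quantity supplied, 3792 - P = 8P - 168, gives P* = 440 and Q* = 3352.
Because the ceiling (315) lies below the market-clearing price, it is binding.
At P = 315: Qd = 3792 - 315 = 3477 and Qs = 8·315 - 168 = 2352.
Quantity traded falls to 2352. At Q = 2352 the demand price is 3792 - 2352 = 1440 and the supply price is (168 + 2352)/8 = 315.
Deadweight loss = ½ · (1440 - 315) · (3352 - 2352) = ½ · 1125 · 1000 = 562500.

562500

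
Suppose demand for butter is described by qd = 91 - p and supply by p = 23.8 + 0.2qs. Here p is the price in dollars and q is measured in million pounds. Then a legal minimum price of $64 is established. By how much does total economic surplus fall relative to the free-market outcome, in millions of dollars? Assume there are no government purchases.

504.6

Rearranging supply gives qs = 5p - 119. Setting quantity demanded equal to quantity supplied, 91 - p = 5p - 119, gives p* = 35 and q* = 56.
Because the floor (64) lies above the market-clearing price, it is binding.
At p = 64: qd = 91 - 64 = 27 and qs = 5·64 - 119 = 201.
Quantity traded falls to 27. At q = 27 the demand price is 91 - 27 = 64 and the supply price is (119 + 27)/5 = 29.2.
Deadweight loss = ½ · (64 - 29.2) · (56 - 27) = ½ · 34.8 · 29 = 504.6.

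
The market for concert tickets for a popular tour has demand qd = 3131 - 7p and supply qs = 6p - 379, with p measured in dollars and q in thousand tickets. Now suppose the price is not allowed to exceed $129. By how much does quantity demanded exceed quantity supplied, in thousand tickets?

1833

Setting quantity demanded equal to quantity supplied, 3131 - 7p = 6p - 379, gives p* = 270 and q* = 1241.
Since 129 < 270, the ceiling is binding.
At p = 129: qd = 3131 - 7·129 = 2228 and qs = 6·129 - 379 = 395.
Shortage = qd - qs = 2228 - 395 = 1833.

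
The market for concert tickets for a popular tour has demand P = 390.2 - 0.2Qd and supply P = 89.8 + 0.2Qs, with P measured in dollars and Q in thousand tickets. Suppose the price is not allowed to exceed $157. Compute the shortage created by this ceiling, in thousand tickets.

830

Rearranging demand gives Qd = 1951 - 5P; rearranging supply gives Qs = 5P - 449. Without the control the market clears where 1951 - 5P = 5P - 449, i.e. P* = 240 and Q* = 751.
The ceiling of 157 is below the equilibrium price 240, so it binds.
At P = 157: Qd = 1951 - 5·157 = 1166 and Qs = 5·157 - 449 = 336.
Shortage = Qd - Qs = 1166 - 336 = 830.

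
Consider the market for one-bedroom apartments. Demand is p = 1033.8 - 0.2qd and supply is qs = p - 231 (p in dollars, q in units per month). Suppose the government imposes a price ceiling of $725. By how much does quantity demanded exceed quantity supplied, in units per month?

1050

Rearranging demand gives qd = 5169 - 5p. Equilibrium: 5169 - 5p = p - 231, so 5400 = 6p and p* = 900, q* = 669.
The ceiling of 725 is below the equilibrium price 900, so it binds.
At p = 725: qd = 5169 - 5·725 = 1544 and qs = 725 - 231 = 494.
Shortage = qd - qs = 1544 - 494 = 1050.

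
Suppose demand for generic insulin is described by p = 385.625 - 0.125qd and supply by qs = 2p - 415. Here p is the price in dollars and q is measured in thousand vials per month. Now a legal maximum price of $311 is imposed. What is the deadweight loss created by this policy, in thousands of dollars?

1901.25

Rearranging demand gives qd = 3085 - 8p. Setting quantity demanded equal to quantity supplied, 3085 - 8p = 2p - 415, gives p* = 350 and q* = 285.
Since 311 < 350, the ceiling is binding.
At p = 311: qd = 3085 - 8·311 = 597 and qs = 2·311 - 415 = 207.
Quantity traded falls to 207. At q = 207 the demand price is (3085 - 207)/8 = 359.75 and the supply price is (415 + 207)/2 = 311.
Deadweight loss = ½ · (359.75 - 311) · (285 - 207) = ½ · 48.75 · 78 = 1901.25.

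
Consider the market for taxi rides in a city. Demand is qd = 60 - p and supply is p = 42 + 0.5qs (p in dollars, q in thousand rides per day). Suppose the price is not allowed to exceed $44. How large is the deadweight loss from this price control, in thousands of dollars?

48

Rearranging supply gives qs = 2p - 84. Setting quantity demanded equal to quantity supplied, 60 - p = 2p - 84, gives p* = 48 and q* = 12.
Since 44 < 48, the ceiling is binding.
At p = 44: qd = 60 - 44 = 16 and qs = 2·44 - 84 = 4.
Quantity traded falls to 4. At q = 4 the demand price is 60 - 4 = 56 and the supply price is (84 + 4)/2 = 44.
Deadweight loss = ½ · (56 - 44) · (12 - 4) = ½ · 12 · 8 = 48.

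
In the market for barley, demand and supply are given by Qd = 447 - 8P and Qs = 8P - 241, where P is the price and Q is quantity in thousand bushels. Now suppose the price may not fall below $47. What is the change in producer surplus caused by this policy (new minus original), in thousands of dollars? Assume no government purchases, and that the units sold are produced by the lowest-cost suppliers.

In a free market, 447 - 8P = 8P - 241 gives the equilibrium P* = 43, Q* = 103.
Since 47 > 43, the floor is binding.
At P = 47: Qd = 447 - 8·47 = 71 and Qs = 8·47 - 241 = 135.
Producer surplus without the control is ½ · (43 - 30.125) · 103 = 663.0625.
With the floor, 71 units are sold at 47. The supply price at Q = 71 is 39, so PS = ½ · [(47 - 30.125) + (47 - 39)] · 71 = 883.0625.
Change in producer surplus = 883.0625 - 663.0625 = 220.

220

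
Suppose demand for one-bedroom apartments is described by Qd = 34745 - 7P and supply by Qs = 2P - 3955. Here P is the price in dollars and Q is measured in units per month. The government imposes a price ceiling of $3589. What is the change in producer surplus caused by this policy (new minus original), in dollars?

Without the control the market clears where 34745 - 7P = 2P - 3955, i.e. P* = 4300 and Q* = 4645.
Since 3589 < 4300, the ceiling is binding.
At P = 3589: Qd = 34745 - 7·3589 = 9622 and Qs = 2·3589 - 3955 = 3223.
Producer surplus without the control is ½ · (4300 - 1977.5) · 4645 = 5394006.25.
With the ceiling, producers sell 3223 units at 3589, so PS = ½ · (3589 - 1977.5) · 3223 = 2596932.25.
Change in producer surplus = 2596932.25 - 5394006.25 = -2797074.

-2797074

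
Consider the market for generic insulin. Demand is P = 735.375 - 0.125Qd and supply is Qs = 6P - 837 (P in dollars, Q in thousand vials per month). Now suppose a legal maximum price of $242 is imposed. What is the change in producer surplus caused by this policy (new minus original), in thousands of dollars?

-316302

Rearranging demand gives Qd = 5883 - 8P. Without the control the market clears where 5883 - 8P = 6P - 837, i.e. P* = 480 and Q* = 2043.
Because the ceiling (242) lies below the market-clearing price, it is binding.
At P = 242: Qd = 5883 - 8·242 = 3947 and Qs = 6·242 - 837 = 615.
Producer surplus without the control is ½ · (480 - 139.5) · 2043 = 347820.75.
With the ceiling, producers sell 615 units at 242, so PS = ½ · (242 - 139.5) · 615 = 31518.75.
Change in producer surplus = 31518.75 - 347820.75 = -316302.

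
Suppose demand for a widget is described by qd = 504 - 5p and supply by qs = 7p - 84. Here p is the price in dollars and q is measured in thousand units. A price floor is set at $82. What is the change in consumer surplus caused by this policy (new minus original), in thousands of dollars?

Without the control the market clears where 504 - 5p = 7p - 84, i.e. p* = 49 and q* = 259.
Because the floor (82) lies above the market-clearing price, it is binding.
At p = 82: qd = 504 - 5·82 = 94 and qs = 7·82 - 84 = 490.
Consumer surplus without the control is ½ · (100.8 - 49) · 259 = 6708.1.
With the floor, consumers buy 94 units at 82, so CS = ½ · (100.8 - 82) · 94 = 883.6.
Change in consumer surplus = 883.6 - 6708.1 = -5824.5.

-5824.5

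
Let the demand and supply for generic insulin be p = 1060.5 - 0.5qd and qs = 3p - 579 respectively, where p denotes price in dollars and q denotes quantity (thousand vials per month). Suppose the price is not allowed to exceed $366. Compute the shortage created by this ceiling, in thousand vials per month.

870

Rearranging demand gives qd = 2121 - 2p. Equilibrium: 2121 - 2p = 3p - 579, so 2700 = 5p and p* = 540, q* = 1041.
Because the ceiling (366) lies below the market-clearing price, it is binding.
At p = 366: qd = 2121 - 2·366 = 1389 and qs = 3·366 - 579 = 519.
Shortage = qd - qs = 1389 - 519 = 870.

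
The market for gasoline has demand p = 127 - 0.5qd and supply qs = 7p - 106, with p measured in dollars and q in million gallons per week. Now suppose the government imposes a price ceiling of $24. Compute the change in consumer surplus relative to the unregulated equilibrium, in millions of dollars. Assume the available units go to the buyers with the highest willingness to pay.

Rearranging demand gives qd = 254 - 2p. Equilibrium: 254 - 2p = 7p - 106, so 360 = 9p and p* = 40, q* = 174.
The ceiling of 24 is below the equilibrium price 40, so it binds.
At p = 24: qd = 254 - 2·24 = 206 and qs = 7·24 - 106 = 62.
Consumer surplus without the control is ½ · (127 - 40) · 174 = 7569.
With the ceiling, 62 units are sold at 24 (assume they go to the highest-value buyers). The demand price at q = 62 is 96, so CS = ½ · [(127 - 24) + (96 - 24)] · 62 = 5425.
Change in consumer surplus = 5425 - 7569 = -2144.

-2144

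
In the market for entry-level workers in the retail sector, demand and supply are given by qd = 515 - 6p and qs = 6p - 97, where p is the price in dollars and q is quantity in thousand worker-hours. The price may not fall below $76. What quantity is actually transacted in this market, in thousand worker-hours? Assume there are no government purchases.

59

In a free market, 515 - 6p = 6p - 97 gives the equilibrium p* = 51, q* = 209.
Because the floor (76) lies above the market-clearing price, it is binding.
At p = 76: qd = 515 - 6·76 = 59 and qs = 6·76 - 97 = 359.
The quantity actually transacted is the short side, demand: 59.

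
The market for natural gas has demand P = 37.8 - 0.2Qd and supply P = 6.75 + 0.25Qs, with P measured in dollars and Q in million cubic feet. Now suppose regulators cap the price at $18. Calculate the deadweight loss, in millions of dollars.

Rearranging demand gives Qd = 189 - 5P; rearranging supply gives Qs = 4P - 27. Without the control the market clears where 189 - 5P = 4P - 27, i.e. P* = 24 and Q* = 69.
Since 18 < 24, the ceiling is binding.
At P = 18: Qd = 189 - 5·18 = 99 and Qs = 4·18 - 27 = 45.
Quantity traded falls to 45. At Q = 45 the demand price is (189 - 45)/5 = 28.8 and the supply price is (27 + 45)/4 = 18.
Deadweight loss = ½ · (28.8 - 18) · (69 - 45) = ½ · 10.8 · 24 = 129.6.

129.6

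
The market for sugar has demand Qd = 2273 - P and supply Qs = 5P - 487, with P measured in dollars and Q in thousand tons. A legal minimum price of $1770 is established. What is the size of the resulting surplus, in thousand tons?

Setting quantity demanded equal to quantity supplied, 2273 - P = 5P - 487, gives P* = 460 and Q* = 1813.
The floor of 1770 is above the equilibrium price 460, so it binds.
At P = 1770: Qd = 2273 - 1770 = 503 and Qs = 5·1770 - 487 = 8363.
Surplus = Qs - Qd = 8363 - 503 = 7860.

7860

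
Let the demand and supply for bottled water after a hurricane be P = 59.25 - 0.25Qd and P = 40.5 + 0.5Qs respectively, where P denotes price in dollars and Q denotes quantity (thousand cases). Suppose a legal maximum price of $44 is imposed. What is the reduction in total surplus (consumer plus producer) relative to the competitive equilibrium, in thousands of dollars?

Rearranging demand gives Qd = 237 - 4P; rearranging supply gives Qs = 2P - 81. Setting quantity demanded equal to quantity supplied, 237 - 4P = 2P - 81, gives P* = 53 and Q* = 25.
Since 44 < 53, the ceiling is binding.
At P = 44: Qd = 237 - 4·44 = 61 and Qs = 2·44 - 81 = 7.
Quantity traded falls to 7. At Q = 7 the demand price is (237 - 7)/4 = 57.5 and the supply price is (81 + 7)/2 = 44.
Deadweight loss = ½ · (57.5 - 44) · (25 - 7) = ½ · 13.5 · 18 = 121.5.

121.5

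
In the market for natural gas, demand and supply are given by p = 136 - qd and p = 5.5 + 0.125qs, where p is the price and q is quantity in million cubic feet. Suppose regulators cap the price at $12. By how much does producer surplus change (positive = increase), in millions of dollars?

-672

Rearranging demand gives qd = 136 - p; rearranging supply gives qs = 8p - 44. Without the control the market clears where 136 - p = 8p - 44, i.e. p* = 20 and q* = 116.
The ceiling of 12 is below the equilibrium price 20, so it binds.
At p = 12: qd = 136 - 12 = 124 and qs = 8·12 - 44 = 52.
Producer surplus without the control is ½ · (20 - 5.5) · 116 = 841.
With the ceiling, producers sell 52 units at 12, so PS = ½ · (12 - 5.5) · 52 = 169.
Change in producer surplus = 169 - 841 = -672.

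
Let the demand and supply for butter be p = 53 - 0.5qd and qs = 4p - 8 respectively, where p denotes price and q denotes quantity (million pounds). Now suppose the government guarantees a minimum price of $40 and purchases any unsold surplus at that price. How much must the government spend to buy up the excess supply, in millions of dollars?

5040

Rearranging demand gives qd = 106 - 2p. In a free market, 106 - 2p = 4p - 8 gives the equilibrium p* = 19, q* = 68.
Because the floor (40) lies above the market-clearing price, it is binding.
At p = 40: qd = 106 - 2·40 = 26 and qs = 4·40 - 8 = 152.
Surplus = qs - qd = 126.
Government expenditure = surplus × support price = 126 × 40 = 5040.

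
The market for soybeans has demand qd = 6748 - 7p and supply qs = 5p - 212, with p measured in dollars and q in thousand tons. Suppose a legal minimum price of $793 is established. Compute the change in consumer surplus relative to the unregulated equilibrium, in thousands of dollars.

In a free market, 6748 - 7p = 5p - 212 gives the equilibrium p* = 580, q* = 2688.
Since 793 > 580, the floor is binding.
At p = 793: qd = 6748 - 7·793 = 1197 and qs = 5·793 - 212 = 3753.
Consumer surplus without the control is ½ · (964 - 580) · 2688 = 516096.
With the floor, consumers buy 1197 units at 793, so CS = ½ · (964 - 793) · 1197 = 102343.5.
Change in consumer surplus = 102343.5 - 516096 = -413752.5.

-413752.5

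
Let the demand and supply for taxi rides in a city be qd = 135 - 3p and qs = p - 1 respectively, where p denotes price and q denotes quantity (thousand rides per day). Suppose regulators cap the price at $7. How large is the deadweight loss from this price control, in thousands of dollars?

486

Setting quantity demanded equal to quantity supplied, 135 - 3p = p - 1, gives p* = 34 and q* = 33.
Because the ceiling (7) lies below the market-clearing price, it is binding.
At p = 7: qd = 135 - 3·7 = 114 and qs = 7 - 1 = 6.
Quantity traded falls to 6. At q = 6 the demand price is (135 - 6)/3 = 43 and the supply price is 1 + 6 = 7.
Deadweight loss = ½ · (43 - 7) · (33 - 6) = ½ · 36 · 27 = 486.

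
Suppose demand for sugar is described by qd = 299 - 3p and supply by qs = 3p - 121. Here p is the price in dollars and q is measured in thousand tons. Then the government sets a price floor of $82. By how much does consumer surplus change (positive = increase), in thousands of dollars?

-852

Setting quantity demanded equal to quantity supplied, 299 - 3p = 3p - 121, gives p* = 70 and q* = 89.
Since 82 > 70, the floor is binding.
At p = 82: qd = 299 - 3·82 = 53 and qs = 3·82 - 121 = 125.
Consumer surplus without the control is ½ · (299/3 - 70) · 89 = 7921/6.
With the floor, consumers buy 53 units at 82, so CS = ½ · (299/3 - 82) · 53 = 2809/6.
Change in consumer surplus = 2809/6 - 7921/6 = -852.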